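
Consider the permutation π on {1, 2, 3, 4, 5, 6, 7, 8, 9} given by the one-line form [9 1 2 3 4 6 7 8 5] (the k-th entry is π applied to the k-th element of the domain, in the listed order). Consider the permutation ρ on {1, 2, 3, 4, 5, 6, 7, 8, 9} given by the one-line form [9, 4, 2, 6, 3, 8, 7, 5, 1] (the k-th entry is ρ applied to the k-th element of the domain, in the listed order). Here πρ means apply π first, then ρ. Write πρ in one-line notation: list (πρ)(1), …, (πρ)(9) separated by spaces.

1 9 4 2 6 8 7 5 3

Chase each element through π then ρ: 1 → 9 → 1; 2 → 1 → 9; 3 → 2 → 4; 4 → 3 → 2; 5 → 4 → 6; 6 → 6 → 8; 7 → 7 → 7; 8 → 8 → 5; 9 → 5 → 3.
So πρ in one-line form is 1 9 4 2 6 8 7 5 3.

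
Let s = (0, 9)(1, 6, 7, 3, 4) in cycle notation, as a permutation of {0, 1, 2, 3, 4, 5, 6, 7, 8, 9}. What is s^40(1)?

1

1 lies in the 5-cycle (1, 6, 7, 3, 4).
Since the cycle has length 5, s^40 acts on it the same as s^0 (40 mod 5 = 0).
So s^40(1) = 1.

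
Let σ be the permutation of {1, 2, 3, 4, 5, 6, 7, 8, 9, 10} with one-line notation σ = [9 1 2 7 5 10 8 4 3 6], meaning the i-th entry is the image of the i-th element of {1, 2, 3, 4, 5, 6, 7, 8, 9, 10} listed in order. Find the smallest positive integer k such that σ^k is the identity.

12

Writing σ as disjoint cycles, the cycle lengths are 4, 3, 2, 1.
Since disjoint cycles commute, ord(σ) = lcm(4, 3, 2) = 12.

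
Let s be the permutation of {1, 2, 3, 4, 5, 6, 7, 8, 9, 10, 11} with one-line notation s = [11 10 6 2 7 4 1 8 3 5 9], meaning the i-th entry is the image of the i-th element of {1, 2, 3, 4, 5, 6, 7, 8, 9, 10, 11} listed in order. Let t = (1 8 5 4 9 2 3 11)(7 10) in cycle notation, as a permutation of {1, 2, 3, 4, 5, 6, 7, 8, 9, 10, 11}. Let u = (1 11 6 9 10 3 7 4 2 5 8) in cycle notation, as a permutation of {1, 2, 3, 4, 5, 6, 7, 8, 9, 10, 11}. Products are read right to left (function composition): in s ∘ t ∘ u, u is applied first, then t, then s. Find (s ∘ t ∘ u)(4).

(s ∘ t ∘ u)(4) = s(t(u(4))). u(4) = 2, then t(2) = 3, then s(3) = 6, so the result is 6.

6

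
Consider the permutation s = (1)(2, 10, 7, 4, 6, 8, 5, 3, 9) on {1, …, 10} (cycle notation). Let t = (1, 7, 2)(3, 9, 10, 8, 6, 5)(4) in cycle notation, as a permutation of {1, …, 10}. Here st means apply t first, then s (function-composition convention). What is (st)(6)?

First apply t: t(6) = 5, then s(5) = 3. Thus (st)(6) = 3.

3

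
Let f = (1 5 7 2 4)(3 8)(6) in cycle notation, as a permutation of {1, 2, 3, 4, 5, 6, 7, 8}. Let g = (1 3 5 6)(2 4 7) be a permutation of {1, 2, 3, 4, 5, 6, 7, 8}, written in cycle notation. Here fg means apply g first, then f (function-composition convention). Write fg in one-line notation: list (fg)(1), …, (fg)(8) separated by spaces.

8 1 7 2 6 5 4 3

For each element, apply g then f: 1 → 3 → 8; 2 → 4 → 1; 3 → 5 → 7; 4 → 7 → 2; 5 → 6 → 6; 6 → 1 → 5; 7 → 2 → 4; 8 → 8 → 3.
So fg in one-line form is 8 1 7 2 6 5 4 3.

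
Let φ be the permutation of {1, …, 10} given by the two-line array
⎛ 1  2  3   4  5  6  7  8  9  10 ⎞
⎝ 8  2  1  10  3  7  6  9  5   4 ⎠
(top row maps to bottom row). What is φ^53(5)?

Tracing 5 → 3 → … returns to 5 after 5 steps, so 5 lies in a 5-cycle (1 8 9 5 3).
Powers repeat with period 5 on this cycle, and 53 mod 5 = 3, so φ^53(5) = φ^3(5).
Stepping 3 places around the cycle: 5 → 3 → 1 → 8.

8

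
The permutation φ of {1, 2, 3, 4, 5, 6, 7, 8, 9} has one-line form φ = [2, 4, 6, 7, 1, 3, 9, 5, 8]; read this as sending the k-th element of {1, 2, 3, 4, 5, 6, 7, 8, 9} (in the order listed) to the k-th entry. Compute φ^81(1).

9

Tracing 1 → 2 → … returns to 1 after 7 steps, so 1 lies in a 7-cycle (1 2 4 7 9 8 5).
Since the cycle has length 7, φ^81 acts on it the same as φ^4 (81 mod 7 = 4).
Advancing 4 steps from 1: 1 → 2 → 4 → 7 → 9.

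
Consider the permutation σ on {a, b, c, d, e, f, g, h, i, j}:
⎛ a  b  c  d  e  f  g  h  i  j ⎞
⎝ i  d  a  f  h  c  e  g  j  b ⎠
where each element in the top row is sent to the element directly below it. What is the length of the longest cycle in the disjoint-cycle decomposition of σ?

Decomposing into disjoint cycles gives (a, i, j, b, d, f, c)(e, h, g); the longest has length 7.

7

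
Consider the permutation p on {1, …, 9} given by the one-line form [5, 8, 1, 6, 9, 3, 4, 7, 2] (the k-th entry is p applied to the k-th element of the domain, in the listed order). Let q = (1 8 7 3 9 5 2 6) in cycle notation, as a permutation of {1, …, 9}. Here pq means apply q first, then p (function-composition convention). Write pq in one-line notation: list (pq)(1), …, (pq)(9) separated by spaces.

(pq)(x) = p(q(x)). Computing each image: p(q(1)) = p(8) = 7, p(q(2)) = p(6) = 3, p(q(3)) = p(9) = 2, p(q(4)) = p(4) = 6, p(q(5)) = p(2) = 8, p(q(6)) = p(1) = 5, p(q(7)) = p(3) = 1, p(q(8)) = p(7) = 4, p(q(9)) = p(5) = 9.
Hence pq = [7 3 2 6 8 5 1 4 9].

7 3 2 6 8 5 1 4 9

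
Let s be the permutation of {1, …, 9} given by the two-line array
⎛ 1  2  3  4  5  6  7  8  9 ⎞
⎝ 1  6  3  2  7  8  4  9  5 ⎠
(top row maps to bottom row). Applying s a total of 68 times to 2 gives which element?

7

Tracing 2 → 6 → … returns to 2 after 7 steps, so 2 lies in a 7-cycle (2, 6, 8, 9, 5, 7, 4).
Powers repeat with period 7 on this cycle, and 68 mod 7 = 5, so s^68(2) = s^5(2).
Advancing 5 steps from 2: 2 → 6 → 8 → 9 → 5 → 7.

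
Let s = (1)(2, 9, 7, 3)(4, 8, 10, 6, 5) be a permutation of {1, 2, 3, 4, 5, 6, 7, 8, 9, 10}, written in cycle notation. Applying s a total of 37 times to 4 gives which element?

4 lies in the 5-cycle (4, 8, 10, 6, 5).
On a 5-cycle, s^5 is the identity, so s^37 = s^2 there (37 ≡ 2 mod 5).
Stepping 2 places around the cycle: 4 → 8 → 10.

10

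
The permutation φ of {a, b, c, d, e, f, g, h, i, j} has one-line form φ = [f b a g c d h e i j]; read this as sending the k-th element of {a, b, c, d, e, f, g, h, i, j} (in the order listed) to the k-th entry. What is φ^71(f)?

d

Tracing f → d → … returns to f after 7 steps, so f lies in a 7-cycle (a, f, d, g, h, e, c).
Powers repeat with period 7 on this cycle, and 71 mod 7 = 1, so φ^71(f) = φ^1(f).
Stepping 1 place around the cycle: f → d.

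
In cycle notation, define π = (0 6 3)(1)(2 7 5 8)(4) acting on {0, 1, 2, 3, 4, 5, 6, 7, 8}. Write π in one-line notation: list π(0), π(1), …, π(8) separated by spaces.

Reading each image from the cycles: 0→6, 1→1, 2→7, 3→0, 4→4, 5→8, 6→3, 7→5, 8→2.
So the one-line form is 6 1 7 0 4 8 3 5 2.

6 1 7 0 4 8 3 5 2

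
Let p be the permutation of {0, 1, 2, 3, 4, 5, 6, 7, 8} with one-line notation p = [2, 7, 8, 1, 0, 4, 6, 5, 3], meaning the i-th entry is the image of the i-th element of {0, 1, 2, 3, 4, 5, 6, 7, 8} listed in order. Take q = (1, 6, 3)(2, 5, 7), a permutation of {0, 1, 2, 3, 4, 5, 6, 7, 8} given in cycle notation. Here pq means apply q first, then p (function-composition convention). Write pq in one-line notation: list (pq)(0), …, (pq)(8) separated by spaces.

2 6 4 7 0 5 1 8 3

(pq)(x) = p(q(x)). Computing each image: p(q(0)) = p(0) = 2, p(q(1)) = p(6) = 6, p(q(2)) = p(5) = 4, p(q(3)) = p(1) = 7, p(q(4)) = p(4) = 0, p(q(5)) = p(7) = 5, p(q(6)) = p(3) = 1, p(q(7)) = p(2) = 8, p(q(8)) = p(8) = 3.
Hence pq = [2 6 4 7 0 5 1 8 3].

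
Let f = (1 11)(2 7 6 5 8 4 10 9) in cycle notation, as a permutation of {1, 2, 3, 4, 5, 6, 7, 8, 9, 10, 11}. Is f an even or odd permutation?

The cycle lengths are 8, 2, 1.
A cycle of length ℓ contributes ℓ−1 transpositions, so f is a product of 7 + 1 = 8 transpositions — even.

even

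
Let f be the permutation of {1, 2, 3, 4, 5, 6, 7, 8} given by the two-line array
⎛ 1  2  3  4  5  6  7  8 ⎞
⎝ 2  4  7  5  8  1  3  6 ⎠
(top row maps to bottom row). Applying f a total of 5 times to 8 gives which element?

5

Tracing 8 → 6 → … returns to 8 after 6 steps, so 8 lies in a 6-cycle (1 2 4 5 8 6).
Stepping 5 places around the cycle: 8 → 6 → 1 → 2 → 4 → 5.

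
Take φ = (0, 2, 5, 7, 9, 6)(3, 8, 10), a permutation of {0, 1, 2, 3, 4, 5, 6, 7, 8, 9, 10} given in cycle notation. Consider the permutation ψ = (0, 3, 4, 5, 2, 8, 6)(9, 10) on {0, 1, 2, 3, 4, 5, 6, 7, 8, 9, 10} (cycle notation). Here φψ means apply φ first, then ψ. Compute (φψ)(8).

9

(φψ)(8) = ψ(φ(8)). φ(8) = 10, then ψ(10) = 9. So (φψ)(8) = 9.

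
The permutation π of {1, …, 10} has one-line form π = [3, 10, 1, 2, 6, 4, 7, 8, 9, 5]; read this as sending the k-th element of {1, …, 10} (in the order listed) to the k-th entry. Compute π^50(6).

Tracing 6 → 4 → … returns to 6 after 5 steps, so 6 lies in a 5-cycle (2 10 5 6 4).
Powers repeat with period 5 on this cycle, and 50 mod 5 = 0, so π^50(6) = π^0(6).
So π^50(6) = 6.

6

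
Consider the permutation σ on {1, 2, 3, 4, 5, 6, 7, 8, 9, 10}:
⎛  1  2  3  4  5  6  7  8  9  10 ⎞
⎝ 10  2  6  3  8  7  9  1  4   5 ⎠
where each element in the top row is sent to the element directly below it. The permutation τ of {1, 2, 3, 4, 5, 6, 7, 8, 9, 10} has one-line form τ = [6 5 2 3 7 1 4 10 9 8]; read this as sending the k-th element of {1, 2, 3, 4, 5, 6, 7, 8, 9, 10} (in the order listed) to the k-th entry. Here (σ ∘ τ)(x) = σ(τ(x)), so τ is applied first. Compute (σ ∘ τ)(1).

7

(σ ∘ τ)(1) = σ(τ(1)). τ(1) = 6, then σ(6) = 7. So (σ ∘ τ)(1) = 7.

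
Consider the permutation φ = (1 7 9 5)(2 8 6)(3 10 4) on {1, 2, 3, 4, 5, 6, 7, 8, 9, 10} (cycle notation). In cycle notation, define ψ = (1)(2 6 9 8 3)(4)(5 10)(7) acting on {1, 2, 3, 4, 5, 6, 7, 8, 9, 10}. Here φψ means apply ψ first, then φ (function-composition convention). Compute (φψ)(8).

(φψ)(8) = φ(ψ(8)). ψ(8) = 3, then φ(3) = 10. So (φψ)(8) = 10.

10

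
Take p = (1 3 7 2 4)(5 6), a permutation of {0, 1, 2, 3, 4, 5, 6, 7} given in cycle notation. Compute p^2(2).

1

2 lies in the 5-cycle (1 3 7 2 4).
Advancing 2 steps from 2: 2 → 4 → 1.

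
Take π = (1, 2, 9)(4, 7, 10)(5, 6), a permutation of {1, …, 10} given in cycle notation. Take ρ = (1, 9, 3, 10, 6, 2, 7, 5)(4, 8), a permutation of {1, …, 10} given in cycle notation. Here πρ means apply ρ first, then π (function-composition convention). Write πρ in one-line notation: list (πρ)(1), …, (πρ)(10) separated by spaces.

1 10 4 8 2 9 6 7 3 5

(πρ)(x) = π(ρ(x)). Computing each image: π(ρ(1)) = π(9) = 1, π(ρ(2)) = π(7) = 10, π(ρ(3)) = π(10) = 4, π(ρ(4)) = π(8) = 8, π(ρ(5)) = π(1) = 2, π(ρ(6)) = π(2) = 9, π(ρ(7)) = π(5) = 6, π(ρ(8)) = π(4) = 7, π(ρ(9)) = π(3) = 3, π(ρ(10)) = π(6) = 5.
Hence πρ = [1 10 4 8 2 9 6 7 3 5].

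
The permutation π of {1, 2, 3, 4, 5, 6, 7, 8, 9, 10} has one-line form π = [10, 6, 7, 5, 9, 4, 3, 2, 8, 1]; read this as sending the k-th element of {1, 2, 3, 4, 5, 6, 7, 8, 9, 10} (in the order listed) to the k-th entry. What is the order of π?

6

Decomposing into disjoint cycles gives cycle lengths 6, 2, 2.
Since disjoint cycles commute, ord(π) = lcm(6, 2, 2) = 6.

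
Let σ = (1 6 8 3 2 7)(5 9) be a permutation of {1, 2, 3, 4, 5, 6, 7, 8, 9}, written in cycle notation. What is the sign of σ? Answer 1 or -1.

The cycle lengths are 6, 2, 1.
A cycle is odd iff its length is even; σ has 2 even-length cycles, so sgn(σ) = (−1)^2 and σ is even.

1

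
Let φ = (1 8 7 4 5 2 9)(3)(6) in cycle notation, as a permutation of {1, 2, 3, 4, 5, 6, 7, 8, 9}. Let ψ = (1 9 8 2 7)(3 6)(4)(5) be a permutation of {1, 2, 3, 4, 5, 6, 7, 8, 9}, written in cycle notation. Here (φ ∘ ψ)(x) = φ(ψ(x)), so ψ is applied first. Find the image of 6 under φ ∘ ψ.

3

ψ(6) = 3, then φ(3) = 3; composing gives (φ ∘ ψ)(6) = 3.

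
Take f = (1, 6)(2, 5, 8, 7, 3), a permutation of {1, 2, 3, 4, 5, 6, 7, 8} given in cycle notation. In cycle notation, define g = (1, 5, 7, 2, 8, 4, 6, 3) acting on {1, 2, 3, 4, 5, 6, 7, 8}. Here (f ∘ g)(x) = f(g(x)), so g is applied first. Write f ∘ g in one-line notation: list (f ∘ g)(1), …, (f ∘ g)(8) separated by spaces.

(f ∘ g)(x) = f(g(x)). Computing each image: f(g(1)) = f(5) = 8, f(g(2)) = f(8) = 7, f(g(3)) = f(1) = 6, f(g(4)) = f(6) = 1, f(g(5)) = f(7) = 3, f(g(6)) = f(3) = 2, f(g(7)) = f(2) = 5, f(g(8)) = f(4) = 4.
Hence f ∘ g = [8 7 6 1 3 2 5 4].

8 7 6 1 3 2 5 4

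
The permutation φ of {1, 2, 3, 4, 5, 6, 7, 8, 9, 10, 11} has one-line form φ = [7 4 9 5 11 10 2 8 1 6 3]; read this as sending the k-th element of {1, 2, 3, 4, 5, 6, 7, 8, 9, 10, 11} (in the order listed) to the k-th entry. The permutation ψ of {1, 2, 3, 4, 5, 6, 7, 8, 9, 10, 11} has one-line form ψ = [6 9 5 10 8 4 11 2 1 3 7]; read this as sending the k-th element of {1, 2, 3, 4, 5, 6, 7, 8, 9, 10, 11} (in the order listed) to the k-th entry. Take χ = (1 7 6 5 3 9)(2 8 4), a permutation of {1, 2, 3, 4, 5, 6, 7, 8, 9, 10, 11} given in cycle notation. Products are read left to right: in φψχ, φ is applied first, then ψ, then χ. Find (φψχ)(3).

Chase 3: φ(3) = 9; ψ(9) = 1; χ(1) = 7. Hence (φψχ)(3) = 7.

7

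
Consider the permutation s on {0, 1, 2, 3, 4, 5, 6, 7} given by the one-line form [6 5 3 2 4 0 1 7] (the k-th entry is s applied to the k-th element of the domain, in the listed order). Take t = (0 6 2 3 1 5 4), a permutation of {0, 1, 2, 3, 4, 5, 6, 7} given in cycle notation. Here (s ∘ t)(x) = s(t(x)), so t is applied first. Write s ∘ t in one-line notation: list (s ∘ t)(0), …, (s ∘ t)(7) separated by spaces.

1 0 2 5 6 4 3 7

(s ∘ t)(x) = s(t(x)). Computing each image: s(t(0)) = s(6) = 1, s(t(1)) = s(5) = 0, s(t(2)) = s(3) = 2, s(t(3)) = s(1) = 5, s(t(4)) = s(0) = 6, s(t(5)) = s(4) = 4, s(t(6)) = s(2) = 3, s(t(7)) = s(7) = 7.
Hence s ∘ t = [1 0 2 5 6 4 3 7].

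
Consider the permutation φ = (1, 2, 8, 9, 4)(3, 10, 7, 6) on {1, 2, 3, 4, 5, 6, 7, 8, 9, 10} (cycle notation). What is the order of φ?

20

The cycle type of φ is (5, 4, 1).
The order is lcm(5, 4) = 20.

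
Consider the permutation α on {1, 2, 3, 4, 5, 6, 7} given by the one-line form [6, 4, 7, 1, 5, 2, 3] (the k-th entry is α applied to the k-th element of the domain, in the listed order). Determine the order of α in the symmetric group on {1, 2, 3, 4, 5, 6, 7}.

The disjoint-cycle form of α has cycle lengths 4, 2, 1.
The order of α is the least common multiple of its cycle lengths: lcm(4, 2) = 4.

4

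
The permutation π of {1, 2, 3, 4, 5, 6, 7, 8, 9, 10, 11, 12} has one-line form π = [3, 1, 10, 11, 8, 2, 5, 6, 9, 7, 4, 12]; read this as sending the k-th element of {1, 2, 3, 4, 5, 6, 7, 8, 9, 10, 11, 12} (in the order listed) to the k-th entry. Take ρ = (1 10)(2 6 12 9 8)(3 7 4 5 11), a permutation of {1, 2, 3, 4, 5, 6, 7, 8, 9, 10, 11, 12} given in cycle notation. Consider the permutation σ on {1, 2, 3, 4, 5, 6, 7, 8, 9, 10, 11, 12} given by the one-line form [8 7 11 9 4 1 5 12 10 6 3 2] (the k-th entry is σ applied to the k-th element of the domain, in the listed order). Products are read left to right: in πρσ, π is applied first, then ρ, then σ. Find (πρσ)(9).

Apply the permutations in order: π(9) = 9, then ρ(9) = 8, then σ(8) = 12. So (πρσ)(9) = 12.

12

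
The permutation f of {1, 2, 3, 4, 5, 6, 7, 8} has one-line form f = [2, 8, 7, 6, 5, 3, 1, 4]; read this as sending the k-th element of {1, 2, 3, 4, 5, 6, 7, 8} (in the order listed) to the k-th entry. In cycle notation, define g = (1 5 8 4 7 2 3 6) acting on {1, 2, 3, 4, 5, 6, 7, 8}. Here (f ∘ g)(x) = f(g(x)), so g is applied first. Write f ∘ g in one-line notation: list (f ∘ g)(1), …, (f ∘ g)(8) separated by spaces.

5 7 3 1 4 2 8 6

(f ∘ g)(x) = f(g(x)). Computing each image: f(g(1)) = f(5) = 5, f(g(2)) = f(3) = 7, f(g(3)) = f(6) = 3, f(g(4)) = f(7) = 1, f(g(5)) = f(8) = 4, f(g(6)) = f(1) = 2, f(g(7)) = f(2) = 8, f(g(8)) = f(4) = 6.
Hence f ∘ g = [5 7 3 1 4 2 8 6].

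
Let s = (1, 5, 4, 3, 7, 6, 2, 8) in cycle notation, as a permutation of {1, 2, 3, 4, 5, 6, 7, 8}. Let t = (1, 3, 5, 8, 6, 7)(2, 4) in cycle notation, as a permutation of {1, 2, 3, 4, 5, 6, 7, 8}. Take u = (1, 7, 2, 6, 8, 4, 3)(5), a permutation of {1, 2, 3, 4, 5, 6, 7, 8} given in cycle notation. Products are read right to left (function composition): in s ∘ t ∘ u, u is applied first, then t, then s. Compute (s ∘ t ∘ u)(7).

(s ∘ t ∘ u)(7) = s(t(u(7))). u(7) = 2, then t(2) = 4, then s(4) = 3, so the result is 3.

3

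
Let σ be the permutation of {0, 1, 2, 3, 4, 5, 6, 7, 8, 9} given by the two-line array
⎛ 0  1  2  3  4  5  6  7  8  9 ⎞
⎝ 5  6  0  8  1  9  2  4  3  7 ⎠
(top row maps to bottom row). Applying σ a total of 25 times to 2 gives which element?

0

Tracing 2 → 0 → … returns to 2 after 8 steps, so 2 lies in an 8-cycle (0 5 9 7 4 1 6 2).
On an 8-cycle, σ^8 is the identity, so σ^25 = σ^1 there (25 ≡ 1 mod 8).
Stepping 1 place around the cycle: 2 → 0.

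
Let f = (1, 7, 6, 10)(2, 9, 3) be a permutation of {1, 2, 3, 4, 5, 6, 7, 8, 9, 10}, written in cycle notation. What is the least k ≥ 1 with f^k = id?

The disjoint cycles have lengths 4, 3, 1, 1, 1.
The order of f is the least common multiple of its cycle lengths: lcm(4, 3) = 12.

12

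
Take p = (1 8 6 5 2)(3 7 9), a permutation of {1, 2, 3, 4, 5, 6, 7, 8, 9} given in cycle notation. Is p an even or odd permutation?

The cycle lengths are 5, 3, 1.
A cycle is odd iff its length is even; p has 0 even-length cycles, so sgn(p) = (−1)^0 and p is even.

even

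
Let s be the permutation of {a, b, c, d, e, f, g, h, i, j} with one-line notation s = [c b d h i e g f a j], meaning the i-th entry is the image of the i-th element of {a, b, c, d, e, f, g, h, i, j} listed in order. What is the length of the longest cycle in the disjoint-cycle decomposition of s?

7

Decomposing into disjoint cycles gives (a, c, d, h, f, e, i); the longest has length 7.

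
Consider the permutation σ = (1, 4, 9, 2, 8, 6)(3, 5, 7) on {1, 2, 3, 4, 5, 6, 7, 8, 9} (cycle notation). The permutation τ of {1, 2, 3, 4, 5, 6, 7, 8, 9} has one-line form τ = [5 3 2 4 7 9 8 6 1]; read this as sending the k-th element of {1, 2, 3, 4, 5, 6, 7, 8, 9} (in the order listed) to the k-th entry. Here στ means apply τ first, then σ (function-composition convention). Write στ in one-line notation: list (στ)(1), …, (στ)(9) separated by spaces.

7 5 8 9 3 2 6 1 4

(στ)(x) = σ(τ(x)). Computing each image: σ(τ(1)) = σ(5) = 7, σ(τ(2)) = σ(3) = 5, σ(τ(3)) = σ(2) = 8, σ(τ(4)) = σ(4) = 9, σ(τ(5)) = σ(7) = 3, σ(τ(6)) = σ(9) = 2, σ(τ(7)) = σ(8) = 6, σ(τ(8)) = σ(6) = 1, σ(τ(9)) = σ(1) = 4.
Hence στ = [7 5 8 9 3 2 6 1 4].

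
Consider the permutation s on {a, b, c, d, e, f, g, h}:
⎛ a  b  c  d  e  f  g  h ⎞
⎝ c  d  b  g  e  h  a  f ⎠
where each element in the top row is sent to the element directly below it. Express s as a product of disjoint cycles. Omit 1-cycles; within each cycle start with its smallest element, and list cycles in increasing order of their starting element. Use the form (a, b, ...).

(a, c, b, d, g)(f, h)

From a: a → c → b → d → g → a, closing the cycle (a, c, b, d, g).
Repeating from the next unused element and collecting all non-trivial cycles gives (a, c, b, d, g)(f, h).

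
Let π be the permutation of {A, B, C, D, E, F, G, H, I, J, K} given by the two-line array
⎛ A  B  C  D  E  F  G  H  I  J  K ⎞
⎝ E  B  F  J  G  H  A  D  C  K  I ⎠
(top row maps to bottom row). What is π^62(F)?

Tracing F → H → … returns to F after 7 steps, so F lies in a 7-cycle (C F H D J K I).
On a 7-cycle, π^7 is the identity, so π^62 = π^6 there (62 ≡ 6 mod 7).
Stepping 6 places around the cycle: F → H → D → J → K → I → C.

C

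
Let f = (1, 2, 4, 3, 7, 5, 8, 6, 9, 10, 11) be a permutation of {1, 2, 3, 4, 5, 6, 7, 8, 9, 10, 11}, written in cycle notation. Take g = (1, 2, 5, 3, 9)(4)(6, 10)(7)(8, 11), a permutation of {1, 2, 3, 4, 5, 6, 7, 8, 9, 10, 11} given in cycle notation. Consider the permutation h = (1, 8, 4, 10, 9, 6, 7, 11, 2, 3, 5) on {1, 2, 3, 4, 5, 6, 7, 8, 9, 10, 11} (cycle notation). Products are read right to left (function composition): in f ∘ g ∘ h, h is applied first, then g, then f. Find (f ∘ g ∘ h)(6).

Apply the permutations in order: h(6) = 7, then g(7) = 7, then f(7) = 5. So (f ∘ g ∘ h)(6) = 5.

5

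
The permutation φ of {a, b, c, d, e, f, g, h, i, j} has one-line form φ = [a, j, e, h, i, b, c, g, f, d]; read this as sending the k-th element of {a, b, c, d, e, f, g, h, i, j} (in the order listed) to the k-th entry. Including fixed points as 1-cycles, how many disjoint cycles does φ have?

The cycle decomposition is (a)(b j d h g c e i f), which has 2 cycles (counting 1-cycles).

2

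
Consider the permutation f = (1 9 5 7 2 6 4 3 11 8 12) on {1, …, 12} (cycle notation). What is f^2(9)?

9 lies in the 11-cycle (1 9 5 7 2 6 4 3 11 8 12).
Advancing 2 steps from 9: 9 → 5 → 7.

7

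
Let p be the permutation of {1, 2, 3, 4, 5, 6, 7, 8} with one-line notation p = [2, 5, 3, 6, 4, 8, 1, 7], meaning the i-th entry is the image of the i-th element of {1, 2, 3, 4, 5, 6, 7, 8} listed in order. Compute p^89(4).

2

Tracing 4 → 6 → … returns to 4 after 7 steps, so 4 lies in a 7-cycle (1, 2, 5, 4, 6, 8, 7).
Since the cycle has length 7, p^89 acts on it the same as p^5 (89 mod 7 = 5).
Stepping 5 places around the cycle: 4 → 6 → 8 → 7 → 1 → 2.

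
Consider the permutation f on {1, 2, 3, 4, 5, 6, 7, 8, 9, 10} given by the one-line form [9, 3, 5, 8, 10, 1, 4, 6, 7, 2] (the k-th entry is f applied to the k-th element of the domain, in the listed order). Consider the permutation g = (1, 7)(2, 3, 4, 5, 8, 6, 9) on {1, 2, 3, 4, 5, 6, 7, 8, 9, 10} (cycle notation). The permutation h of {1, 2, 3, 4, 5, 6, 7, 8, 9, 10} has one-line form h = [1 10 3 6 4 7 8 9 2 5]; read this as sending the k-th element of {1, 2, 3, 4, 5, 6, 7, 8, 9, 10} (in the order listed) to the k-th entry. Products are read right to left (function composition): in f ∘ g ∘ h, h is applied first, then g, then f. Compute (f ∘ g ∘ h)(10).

(f ∘ g ∘ h)(10) = f(g(h(10))). h(10) = 5, then g(5) = 8, then f(8) = 6, so the result is 6.

6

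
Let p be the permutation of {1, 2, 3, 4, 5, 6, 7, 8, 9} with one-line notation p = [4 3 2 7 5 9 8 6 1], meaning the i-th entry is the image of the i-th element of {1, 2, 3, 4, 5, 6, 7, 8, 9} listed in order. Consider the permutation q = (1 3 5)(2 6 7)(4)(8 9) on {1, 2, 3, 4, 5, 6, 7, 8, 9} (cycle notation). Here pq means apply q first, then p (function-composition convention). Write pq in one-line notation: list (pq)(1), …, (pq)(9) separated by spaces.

2 9 5 7 4 8 3 1 6

Chase each element through q then p: 1 → 3 → 2; 2 → 6 → 9; 3 → 5 → 5; 4 → 4 → 7; 5 → 1 → 4; 6 → 7 → 8; 7 → 2 → 3; 8 → 9 → 1; 9 → 8 → 6.
So pq in one-line form is 2 9 5 7 4 8 3 1 6.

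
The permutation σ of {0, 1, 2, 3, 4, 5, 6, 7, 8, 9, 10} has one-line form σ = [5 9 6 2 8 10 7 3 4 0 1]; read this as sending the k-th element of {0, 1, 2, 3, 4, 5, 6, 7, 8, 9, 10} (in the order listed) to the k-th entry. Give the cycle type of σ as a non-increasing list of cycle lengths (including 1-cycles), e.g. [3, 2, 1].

[5, 4, 2]

The disjoint cycles are (0 5 10 1 9)(2 6 7 3)(4 8), with lengths 5, 4, 2 in non-increasing order.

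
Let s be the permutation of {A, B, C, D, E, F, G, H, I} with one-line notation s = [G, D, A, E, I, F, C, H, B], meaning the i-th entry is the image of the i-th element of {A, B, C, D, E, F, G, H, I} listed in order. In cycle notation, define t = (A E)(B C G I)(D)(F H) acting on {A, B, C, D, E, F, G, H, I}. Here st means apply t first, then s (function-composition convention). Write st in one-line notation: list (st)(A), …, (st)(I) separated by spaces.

(st)(x) = s(t(x)). Computing each image: s(t(A)) = s(E) = I, s(t(B)) = s(C) = A, s(t(C)) = s(G) = C, s(t(D)) = s(D) = E, s(t(E)) = s(A) = G, s(t(F)) = s(H) = H, s(t(G)) = s(I) = B, s(t(H)) = s(F) = F, s(t(I)) = s(B) = D.
Hence st = [I A C E G H B F D].

I A C E G H B F D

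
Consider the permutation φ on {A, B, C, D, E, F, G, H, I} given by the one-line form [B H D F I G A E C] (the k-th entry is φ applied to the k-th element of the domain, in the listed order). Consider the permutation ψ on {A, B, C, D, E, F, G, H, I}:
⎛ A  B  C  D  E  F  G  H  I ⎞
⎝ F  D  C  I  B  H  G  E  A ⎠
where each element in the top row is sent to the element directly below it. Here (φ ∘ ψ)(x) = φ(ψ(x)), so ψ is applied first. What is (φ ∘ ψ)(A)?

(φ ∘ ψ)(A) = φ(ψ(A)). ψ(A) = F, then φ(F) = G. So (φ ∘ ψ)(A) = G.

G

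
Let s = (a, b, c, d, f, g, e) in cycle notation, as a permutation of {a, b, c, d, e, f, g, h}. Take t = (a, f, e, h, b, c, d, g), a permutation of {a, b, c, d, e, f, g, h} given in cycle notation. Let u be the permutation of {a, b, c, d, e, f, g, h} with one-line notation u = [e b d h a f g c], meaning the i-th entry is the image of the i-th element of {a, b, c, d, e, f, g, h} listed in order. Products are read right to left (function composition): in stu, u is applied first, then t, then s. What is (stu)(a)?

Chase a: u(a) = e; t(e) = h; s(h) = h. Hence (stu)(a) = h.

h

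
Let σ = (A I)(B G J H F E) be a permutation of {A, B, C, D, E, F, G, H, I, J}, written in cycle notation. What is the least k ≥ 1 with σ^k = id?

6

The cycle type of σ is (6, 2, 1, 1).
Since disjoint cycles commute, ord(σ) = lcm(6, 2) = 6.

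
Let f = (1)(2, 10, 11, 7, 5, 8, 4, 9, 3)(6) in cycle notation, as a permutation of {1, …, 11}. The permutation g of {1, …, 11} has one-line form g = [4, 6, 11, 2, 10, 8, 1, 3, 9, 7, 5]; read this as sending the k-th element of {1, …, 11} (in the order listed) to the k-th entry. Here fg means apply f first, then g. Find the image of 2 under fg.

f(2) = 10, then g(10) = 7; composing gives (fg)(2) = 7.

7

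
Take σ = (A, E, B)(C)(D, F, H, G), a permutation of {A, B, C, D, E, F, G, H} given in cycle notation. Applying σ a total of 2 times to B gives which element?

B lies in the 3-cycle (A, E, B).
Stepping 2 places around the cycle: B → A → E.

E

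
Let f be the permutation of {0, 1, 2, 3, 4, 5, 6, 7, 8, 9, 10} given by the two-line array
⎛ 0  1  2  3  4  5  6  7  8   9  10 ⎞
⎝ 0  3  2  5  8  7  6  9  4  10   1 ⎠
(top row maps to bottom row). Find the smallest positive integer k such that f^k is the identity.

Decomposing into disjoint cycles gives cycle lengths 6, 2, 1, 1, 1.
Since disjoint cycles commute, ord(f) = lcm(6, 2) = 6.

6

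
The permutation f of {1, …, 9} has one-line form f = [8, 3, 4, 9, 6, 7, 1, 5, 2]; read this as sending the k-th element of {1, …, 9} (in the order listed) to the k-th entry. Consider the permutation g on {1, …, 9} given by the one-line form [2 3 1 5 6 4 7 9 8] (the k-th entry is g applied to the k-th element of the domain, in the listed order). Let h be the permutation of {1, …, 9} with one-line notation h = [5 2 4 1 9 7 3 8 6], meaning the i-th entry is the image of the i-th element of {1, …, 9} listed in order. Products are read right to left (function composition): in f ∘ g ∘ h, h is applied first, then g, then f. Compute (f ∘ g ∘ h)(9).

9

Apply the permutations in order: h(9) = 6, then g(6) = 4, then f(4) = 9. So (f ∘ g ∘ h)(9) = 9.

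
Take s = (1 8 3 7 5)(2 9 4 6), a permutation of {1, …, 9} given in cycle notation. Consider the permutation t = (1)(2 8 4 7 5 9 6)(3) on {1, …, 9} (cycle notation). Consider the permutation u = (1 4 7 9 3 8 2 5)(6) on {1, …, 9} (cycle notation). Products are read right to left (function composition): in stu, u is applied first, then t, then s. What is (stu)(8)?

3

(stu)(8) = s(t(u(8))). u(8) = 2, then t(2) = 8, then s(8) = 3, so the result is 3.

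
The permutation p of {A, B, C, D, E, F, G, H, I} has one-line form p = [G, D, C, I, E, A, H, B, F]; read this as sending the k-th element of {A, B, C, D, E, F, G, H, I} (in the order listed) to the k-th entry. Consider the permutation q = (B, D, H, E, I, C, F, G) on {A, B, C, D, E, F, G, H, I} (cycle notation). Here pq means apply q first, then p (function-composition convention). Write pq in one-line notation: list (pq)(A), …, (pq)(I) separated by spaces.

G I A B F H D E C

(pq)(x) = p(q(x)). Computing each image: p(q(A)) = p(A) = G, p(q(B)) = p(D) = I, p(q(C)) = p(F) = A, p(q(D)) = p(H) = B, p(q(E)) = p(I) = F, p(q(F)) = p(G) = H, p(q(G)) = p(B) = D, p(q(H)) = p(E) = E, p(q(I)) = p(C) = C.
Hence pq = [G I A B F H D E C].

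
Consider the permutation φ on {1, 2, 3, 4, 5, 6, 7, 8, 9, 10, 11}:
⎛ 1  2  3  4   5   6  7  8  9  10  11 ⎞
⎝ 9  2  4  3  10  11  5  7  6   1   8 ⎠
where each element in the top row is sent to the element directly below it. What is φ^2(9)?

11

Tracing 9 → 6 → … returns to 9 after 8 steps, so 9 lies in an 8-cycle (1 9 6 11 8 7 5 10).
Stepping 2 places around the cycle: 9 → 6 → 11.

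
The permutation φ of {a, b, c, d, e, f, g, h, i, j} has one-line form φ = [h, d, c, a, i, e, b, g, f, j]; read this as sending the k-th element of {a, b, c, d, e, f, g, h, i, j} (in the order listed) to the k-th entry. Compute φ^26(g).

Tracing g → b → … returns to g after 5 steps, so g lies in a 5-cycle (a, h, g, b, d).
Since the cycle has length 5, φ^26 acts on it the same as φ^1 (26 mod 5 = 1).
Stepping 1 place around the cycle: g → b.

b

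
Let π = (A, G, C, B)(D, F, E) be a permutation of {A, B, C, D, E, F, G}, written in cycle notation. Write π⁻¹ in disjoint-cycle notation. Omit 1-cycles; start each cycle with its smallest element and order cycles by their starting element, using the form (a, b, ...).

Inverting a permutation written in cycle notation just reverses the order within every cycle.
Reversing each cycle of π and rotating so the smallest element leads gives (A, B, C, G)(D, E, F).

(A, B, C, G)(D, E, F)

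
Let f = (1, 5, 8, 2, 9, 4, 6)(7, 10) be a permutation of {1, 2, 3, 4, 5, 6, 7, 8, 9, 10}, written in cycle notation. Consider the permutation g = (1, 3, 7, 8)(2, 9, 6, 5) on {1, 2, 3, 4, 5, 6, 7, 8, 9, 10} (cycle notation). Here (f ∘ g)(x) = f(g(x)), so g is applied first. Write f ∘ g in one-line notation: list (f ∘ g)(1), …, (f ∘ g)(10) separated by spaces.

3 4 10 6 9 8 2 5 1 7

(f ∘ g)(x) = f(g(x)). Computing each image: f(g(1)) = f(3) = 3, f(g(2)) = f(9) = 4, f(g(3)) = f(7) = 10, f(g(4)) = f(4) = 6, f(g(5)) = f(2) = 9, f(g(6)) = f(5) = 8, f(g(7)) = f(8) = 2, f(g(8)) = f(1) = 5, f(g(9)) = f(6) = 1, f(g(10)) = f(10) = 7.
Hence f ∘ g = [3 4 10 6 9 8 2 5 1 7].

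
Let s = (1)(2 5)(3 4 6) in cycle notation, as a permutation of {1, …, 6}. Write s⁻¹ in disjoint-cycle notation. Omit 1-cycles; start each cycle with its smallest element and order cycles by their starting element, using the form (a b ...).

Inverting a permutation written in cycle notation just reverses the order within every cycle.
Reversing each cycle of s and rotating so the smallest element leads gives (2 5)(3 6 4).

(2 5)(3 6 4)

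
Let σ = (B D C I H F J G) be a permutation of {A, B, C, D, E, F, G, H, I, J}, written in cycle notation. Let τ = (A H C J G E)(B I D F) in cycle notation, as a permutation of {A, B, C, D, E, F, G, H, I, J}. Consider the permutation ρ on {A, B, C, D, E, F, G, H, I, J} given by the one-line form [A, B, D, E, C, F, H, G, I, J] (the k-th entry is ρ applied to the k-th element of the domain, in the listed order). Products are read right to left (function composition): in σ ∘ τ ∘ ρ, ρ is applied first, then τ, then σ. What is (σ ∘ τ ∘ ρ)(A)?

Chase A: ρ(A) = A; τ(A) = H; σ(H) = F. Hence (σ ∘ τ ∘ ρ)(A) = F.

F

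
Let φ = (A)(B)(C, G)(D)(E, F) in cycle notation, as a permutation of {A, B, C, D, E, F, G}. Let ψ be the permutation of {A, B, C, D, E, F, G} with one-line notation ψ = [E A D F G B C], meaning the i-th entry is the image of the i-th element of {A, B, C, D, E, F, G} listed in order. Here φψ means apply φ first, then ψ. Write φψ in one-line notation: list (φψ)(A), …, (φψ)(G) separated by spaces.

E A C F B G D

Chase each element through φ then ψ: A → A → E; B → B → A; C → G → C; D → D → F; E → F → B; F → E → G; G → C → D.
So φψ in one-line form is E A C F B G D.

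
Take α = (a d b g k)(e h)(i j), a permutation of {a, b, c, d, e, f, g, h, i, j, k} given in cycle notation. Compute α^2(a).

a lies in the 5-cycle (a d b g k).
Advancing 2 steps from a: a → d → b.

b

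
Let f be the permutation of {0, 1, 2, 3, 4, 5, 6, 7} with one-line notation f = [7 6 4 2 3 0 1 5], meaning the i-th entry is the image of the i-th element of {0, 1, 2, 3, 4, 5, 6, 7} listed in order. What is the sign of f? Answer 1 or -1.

-1

In disjoint-cycle form the cycle lengths are 3, 3, 2.
A cycle is odd iff its length is even; f has 1 even-length cycle, so sgn(f) = (−1)^1 and f is odd.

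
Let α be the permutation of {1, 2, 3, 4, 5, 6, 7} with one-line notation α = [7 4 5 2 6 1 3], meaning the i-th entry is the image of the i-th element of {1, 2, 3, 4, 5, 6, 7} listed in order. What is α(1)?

1 is element number 1 of the domain, and entry number 1 of the one-line form is 7, so α(1) = 7.

7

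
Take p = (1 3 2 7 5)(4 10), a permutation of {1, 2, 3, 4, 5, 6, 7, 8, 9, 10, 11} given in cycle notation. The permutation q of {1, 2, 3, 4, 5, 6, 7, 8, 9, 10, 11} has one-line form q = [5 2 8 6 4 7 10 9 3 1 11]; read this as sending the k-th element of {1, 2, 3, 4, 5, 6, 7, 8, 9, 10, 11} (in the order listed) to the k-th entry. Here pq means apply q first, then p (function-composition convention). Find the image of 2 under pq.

(pq)(2) = p(q(2)). q(2) = 2, then p(2) = 7. So (pq)(2) = 7.

7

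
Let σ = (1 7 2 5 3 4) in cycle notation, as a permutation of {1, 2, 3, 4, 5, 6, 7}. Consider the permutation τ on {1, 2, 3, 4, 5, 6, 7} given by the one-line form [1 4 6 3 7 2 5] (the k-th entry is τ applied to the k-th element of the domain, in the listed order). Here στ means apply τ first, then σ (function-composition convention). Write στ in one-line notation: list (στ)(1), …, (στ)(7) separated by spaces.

7 1 6 4 2 5 3

Chase each element through τ then σ: 1 → 1 → 7; 2 → 4 → 1; 3 → 6 → 6; 4 → 3 → 4; 5 → 7 → 2; 6 → 2 → 5; 7 → 5 → 3.
So στ in one-line form is 7 1 6 4 2 5 3.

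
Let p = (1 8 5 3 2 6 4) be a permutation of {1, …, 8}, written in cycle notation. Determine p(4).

Within (1 8 5 3 2 6 4), 4 ↦ 1.

1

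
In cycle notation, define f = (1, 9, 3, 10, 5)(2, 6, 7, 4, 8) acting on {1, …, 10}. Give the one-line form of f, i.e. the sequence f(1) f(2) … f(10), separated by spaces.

9 6 10 8 1 7 4 2 3 5

Each element maps to the next entry in its cycle (wrapping to the front): 1→9, 2→6, 3→10, 4→8, 5→1, 6→7, 7→4, 8→2, 9→3, 10→5.
Listing these in domain order gives 9 6 10 8 1 7 4 2 3 5.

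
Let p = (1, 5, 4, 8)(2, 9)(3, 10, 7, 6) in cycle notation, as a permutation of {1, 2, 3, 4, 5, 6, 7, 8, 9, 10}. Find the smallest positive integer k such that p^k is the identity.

The cycle type of p is (4, 4, 2).
Since disjoint cycles commute, ord(p) = lcm(4, 4, 2) = 4.

4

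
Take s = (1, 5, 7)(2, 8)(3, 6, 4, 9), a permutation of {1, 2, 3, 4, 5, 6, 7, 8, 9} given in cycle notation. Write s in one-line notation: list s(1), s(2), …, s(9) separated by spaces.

5 8 6 9 7 4 1 2 3

Image by image: 1↦5, 2↦8, 3↦6, 4↦9, 5↦7, 6↦4, 7↦1, 8↦2, 9↦3.
Listing these in domain order gives 5 8 6 9 7 4 1 2 3.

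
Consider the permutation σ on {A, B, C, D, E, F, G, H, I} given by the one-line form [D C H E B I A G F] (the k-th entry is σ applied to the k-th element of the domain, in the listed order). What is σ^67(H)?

E

Tracing H → G → … returns to H after 7 steps, so H lies in a 7-cycle (A D E B C H G).
On a 7-cycle, σ^7 is the identity, so σ^67 = σ^4 there (67 ≡ 4 mod 7).
Stepping 4 places around the cycle: H → G → A → D → E.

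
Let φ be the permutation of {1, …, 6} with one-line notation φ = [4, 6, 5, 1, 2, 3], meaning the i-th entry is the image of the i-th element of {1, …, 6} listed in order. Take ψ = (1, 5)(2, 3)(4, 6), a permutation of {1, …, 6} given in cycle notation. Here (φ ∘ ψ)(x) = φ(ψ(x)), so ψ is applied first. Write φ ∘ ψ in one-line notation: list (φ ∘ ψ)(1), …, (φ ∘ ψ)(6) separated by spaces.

2 5 6 3 4 1

(φ ∘ ψ)(x) = φ(ψ(x)). Computing each image: φ(ψ(1)) = φ(5) = 2, φ(ψ(2)) = φ(3) = 5, φ(ψ(3)) = φ(2) = 6, φ(ψ(4)) = φ(6) = 3, φ(ψ(5)) = φ(1) = 4, φ(ψ(6)) = φ(4) = 1.
Hence φ ∘ ψ = [2 5 6 3 4 1].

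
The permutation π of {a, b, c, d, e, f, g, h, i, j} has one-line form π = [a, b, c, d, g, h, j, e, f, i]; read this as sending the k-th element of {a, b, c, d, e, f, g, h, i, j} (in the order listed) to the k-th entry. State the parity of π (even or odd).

odd

In disjoint-cycle form the cycle lengths are 6, 1, 1, 1, 1.
A cycle of length ℓ contributes ℓ−1 transpositions, so π is a product of 5 transpositions — odd.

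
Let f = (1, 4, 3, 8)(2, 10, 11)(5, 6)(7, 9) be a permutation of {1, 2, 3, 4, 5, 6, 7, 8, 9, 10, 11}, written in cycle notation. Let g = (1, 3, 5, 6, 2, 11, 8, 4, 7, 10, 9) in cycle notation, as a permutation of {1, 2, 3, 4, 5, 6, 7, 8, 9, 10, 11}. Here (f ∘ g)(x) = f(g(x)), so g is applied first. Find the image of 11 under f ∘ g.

1

(f ∘ g)(11) = f(g(11)). g(11) = 8, then f(8) = 1. So (f ∘ g)(11) = 1.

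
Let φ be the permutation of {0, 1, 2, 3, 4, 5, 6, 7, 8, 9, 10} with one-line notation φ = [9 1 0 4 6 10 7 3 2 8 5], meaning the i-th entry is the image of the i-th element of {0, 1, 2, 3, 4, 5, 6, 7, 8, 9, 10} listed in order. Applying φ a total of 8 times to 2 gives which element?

Tracing 2 → 0 → … returns to 2 after 4 steps, so 2 lies in a 4-cycle (0, 9, 8, 2).
On a 4-cycle, φ^4 is the identity, so φ^8 = φ^0 there (8 ≡ 0 mod 4).
So φ^8(2) = 2.

2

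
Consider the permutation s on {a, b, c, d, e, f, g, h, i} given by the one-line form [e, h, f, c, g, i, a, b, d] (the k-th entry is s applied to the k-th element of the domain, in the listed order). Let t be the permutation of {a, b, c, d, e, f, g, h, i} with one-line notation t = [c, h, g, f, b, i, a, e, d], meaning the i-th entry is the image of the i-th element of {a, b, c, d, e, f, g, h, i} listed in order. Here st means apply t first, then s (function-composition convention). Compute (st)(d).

(st)(d) = s(t(d)). t(d) = f, then s(f) = i. So (st)(d) = i.

i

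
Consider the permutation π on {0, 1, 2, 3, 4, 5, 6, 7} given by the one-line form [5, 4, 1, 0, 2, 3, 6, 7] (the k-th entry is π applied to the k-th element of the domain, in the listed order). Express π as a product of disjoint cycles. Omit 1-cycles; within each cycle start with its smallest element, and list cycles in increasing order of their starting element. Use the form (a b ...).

From 0: 0 → 5 → 3 → 0, closing the cycle (0 5 3).
Repeating from the next unused element and collecting all non-trivial cycles gives (0 5 3)(1 4 2).

(0 5 3)(1 4 2)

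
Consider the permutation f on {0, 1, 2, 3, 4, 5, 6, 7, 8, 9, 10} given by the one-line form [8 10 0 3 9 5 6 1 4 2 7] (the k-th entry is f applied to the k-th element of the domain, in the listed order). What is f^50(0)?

0

Tracing 0 → 8 → … returns to 0 after 5 steps, so 0 lies in a 5-cycle (0 8 4 9 2).
Since the cycle has length 5, f^50 acts on it the same as f^0 (50 mod 5 = 0).
So f^50(0) = 0.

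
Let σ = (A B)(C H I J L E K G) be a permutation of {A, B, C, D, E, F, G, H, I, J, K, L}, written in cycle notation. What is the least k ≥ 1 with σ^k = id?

8

The disjoint cycles have lengths 8, 2, 1, 1.
Since disjoint cycles commute, ord(σ) = lcm(8, 2) = 8.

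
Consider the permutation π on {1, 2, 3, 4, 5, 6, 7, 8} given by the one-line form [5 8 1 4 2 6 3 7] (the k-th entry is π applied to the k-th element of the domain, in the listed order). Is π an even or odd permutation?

In disjoint-cycle form the cycle lengths are 6, 1, 1.
A cycle is odd iff its length is even; π has 1 even-length cycle, so sgn(π) = (−1)^1 and π is odd.

odd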